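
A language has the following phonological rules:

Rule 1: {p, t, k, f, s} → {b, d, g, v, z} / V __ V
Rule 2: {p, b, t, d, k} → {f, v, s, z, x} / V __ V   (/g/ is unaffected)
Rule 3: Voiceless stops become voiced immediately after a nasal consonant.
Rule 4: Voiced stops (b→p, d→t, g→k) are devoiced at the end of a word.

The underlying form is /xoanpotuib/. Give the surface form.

Rule 1 (intervocalic voicing): /t/ is a voiceless obstruent between vowels /o/ and /u/, so it voices to [d]. /xoanpotuib/ → xoanpoduib.
Rule 2 (intervocalic spirantization): /d/ is a stop between vowels /o/ and /u/, so it spirantizes to the fricative [z]. /xoanpoduib/ → xoanpozuib.
Rule 3 (post-nasal voicing): /p/ is a voiceless stop immediately after the nasal /n/, so it voices to [b]. /xoanpozuib/ → xoanbozuib.
Rule 4 (final devoicing): /b/ is a voiced stop in word-final position, so it devoices to [p]. /xoanbozuib/ → xoanbozuip.

xoanbozuip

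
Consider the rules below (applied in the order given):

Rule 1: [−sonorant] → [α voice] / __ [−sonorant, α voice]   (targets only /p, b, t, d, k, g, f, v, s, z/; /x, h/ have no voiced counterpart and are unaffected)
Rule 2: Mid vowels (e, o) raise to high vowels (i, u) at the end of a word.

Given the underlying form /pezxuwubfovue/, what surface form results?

pesxuwupfovui

Rule 1 (regressive voicing assimilation): /z/ precedes the voiceless obstruent /x/, so it devoices to [s] by assimilation. /b/ precedes the voiceless obstruent /f/, so it devoices to [p] by assimilation. /pezxuwubfovue/ → pesxuwupfovue.
Rule 2 (final vowel raising): /e/ is a mid vowel in word-final position, so it raises to [i]. /pesxuwupfovue/ → pesxuwupfovui.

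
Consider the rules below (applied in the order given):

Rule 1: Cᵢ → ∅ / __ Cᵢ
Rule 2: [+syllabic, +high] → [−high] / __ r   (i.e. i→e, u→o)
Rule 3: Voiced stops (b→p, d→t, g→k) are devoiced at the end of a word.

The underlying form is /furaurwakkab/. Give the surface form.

foraorwakap

Rule 1 (degemination): /kk/ is a geminate; the first /k/ deletes. /furaurwakkab/ → furaurwakab.
Rule 2 (pre-rhotic lowering): /u/ is a high vowel immediately before /r/, so it lowers to [o]. /u/ is a high vowel immediately before /r/, so it lowers to [o]. /furaurwakab/ → foraorwakab.
Rule 3 (final devoicing): /b/ is a voiced stop in word-final position, so it devoices to [p]. /foraorwakab/ → foraorwakap.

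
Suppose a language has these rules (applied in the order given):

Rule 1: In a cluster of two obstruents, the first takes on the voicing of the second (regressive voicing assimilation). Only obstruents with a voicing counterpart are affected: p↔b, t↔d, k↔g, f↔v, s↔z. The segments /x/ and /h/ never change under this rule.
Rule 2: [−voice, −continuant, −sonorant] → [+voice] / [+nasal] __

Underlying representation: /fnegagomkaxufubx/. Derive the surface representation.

Rule 1 (regressive voicing assimilation): /b/ precedes the voiceless obstruent /x/, so it devoices to [p] by assimilation. /fnegagomkaxufubx/ → fnegagomkaxufupx.
Rule 2 (post-nasal voicing): /k/ is a voiceless stop immediately after the nasal /m/, so it voices to [g]. /fnegagomkaxufupx/ → fnegagomgaxufupx.

fnegagomgaxufupx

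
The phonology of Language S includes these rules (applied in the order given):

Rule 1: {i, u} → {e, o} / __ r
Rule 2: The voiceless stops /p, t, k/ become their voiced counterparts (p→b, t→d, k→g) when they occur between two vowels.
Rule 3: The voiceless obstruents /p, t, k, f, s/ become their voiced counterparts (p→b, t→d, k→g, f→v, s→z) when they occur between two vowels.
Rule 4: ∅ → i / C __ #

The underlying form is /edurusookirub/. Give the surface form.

Rule 1 (pre-rhotic lowering): /u/ is a high vowel immediately before /r/, so it lowers to [o]. /i/ is a high vowel immediately before /r/, so it lowers to [e]. /edurusookirub/ → edorusookerub.
Rule 2 (intervocalic voicing): /k/ is a voiceless stop between vowels /o/ and /e/, so it voices to [g]. /edorusookerub/ → edorusoogerub.
Rule 3 (intervocalic voicing): /s/ is a voiceless obstruent between vowels /u/ and /o/, so it voices to [z]. /edorusoogerub/ → edoruzoogerub.
Rule 4 (final i-epenthesis): the form ends in the consonant /b/, so [i] is inserted word-finally. /edoruzoogerub/ → edoruzoogerubi.

edoruzoogerubi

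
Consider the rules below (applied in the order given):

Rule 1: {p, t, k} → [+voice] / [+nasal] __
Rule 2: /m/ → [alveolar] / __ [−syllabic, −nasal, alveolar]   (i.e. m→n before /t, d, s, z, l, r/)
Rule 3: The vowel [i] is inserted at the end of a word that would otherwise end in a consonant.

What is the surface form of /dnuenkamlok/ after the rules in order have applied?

dnuenganloki

Rule 1 (post-nasal voicing): /k/ is a voiceless stop immediately after the nasal /n/, so it voices to [g]. /dnuenkamlok/ → dnuengamlok.
Rule 2 (nasal place assimilation): /m/ precedes the alveolar consonant /l/, so it assimilates in place to [n]. /dnuengamlok/ → dnuenganlok.
Rule 3 (final i-epenthesis): the form ends in the consonant /k/, so [i] is inserted word-finally. /dnuenganlok/ → dnuenganloki.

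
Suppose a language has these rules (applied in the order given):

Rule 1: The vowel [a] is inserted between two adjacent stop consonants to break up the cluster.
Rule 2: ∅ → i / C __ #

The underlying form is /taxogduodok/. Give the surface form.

Rule 1 (stop-cluster a-epenthesis): /g/ and /d/ form a stop–stop cluster, so [a] is inserted between them. /taxogduodok/ → taxogaduodok.
Rule 2 (final i-epenthesis): the form ends in the consonant /k/, so [i] is inserted word-finally. /taxogaduodok/ → taxogaduodoki.

taxogaduodoki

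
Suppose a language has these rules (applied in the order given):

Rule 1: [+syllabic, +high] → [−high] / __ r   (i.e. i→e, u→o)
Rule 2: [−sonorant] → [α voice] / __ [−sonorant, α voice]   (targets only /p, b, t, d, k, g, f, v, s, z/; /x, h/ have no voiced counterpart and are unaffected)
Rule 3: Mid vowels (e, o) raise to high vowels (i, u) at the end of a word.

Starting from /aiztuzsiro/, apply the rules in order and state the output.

aistusseru

Rule 1 (pre-rhotic lowering): /i/ is a high vowel immediately before /r/, so it lowers to [e]. /aiztuzsiro/ → aiztuzsero.
Rule 2 (regressive voicing assimilation): /z/ precedes the voiceless obstruent /t/, so it devoices to [s] by assimilation. /z/ precedes the voiceless obstruent /s/, so it devoices to [s] by assimilation. /aiztuzsero/ → aistussero.
Rule 3 (final vowel raising): /o/ is a mid vowel in word-final position, so it raises to [u]. /aistussero/ → aistusseru.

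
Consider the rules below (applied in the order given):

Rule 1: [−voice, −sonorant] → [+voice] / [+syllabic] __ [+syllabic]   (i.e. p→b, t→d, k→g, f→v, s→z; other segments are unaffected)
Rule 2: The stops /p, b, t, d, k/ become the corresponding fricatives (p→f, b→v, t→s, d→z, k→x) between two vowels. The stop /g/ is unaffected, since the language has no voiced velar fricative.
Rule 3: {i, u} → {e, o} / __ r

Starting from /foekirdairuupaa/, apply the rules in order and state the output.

foegerdaeruuvaa

Rule 1 (intervocalic voicing): /k/ is a voiceless obstruent between vowels /e/ and /i/, so it voices to [g]. /p/ is a voiceless obstruent between vowels /u/ and /a/, so it voices to [b]. /foekirdairuupaa/ → foegirdairuubaa.
Rule 2 (intervocalic spirantization): /b/ is a stop between vowels /u/ and /a/, so it spirantizes to the fricative [v]. /foegirdairuubaa/ → foegirdairuuvaa.
Rule 3 (pre-rhotic lowering): /i/ is a high vowel immediately before /r/, so it lowers to [e]. /i/ is a high vowel immediately before /r/, so it lowers to [e]. /foegirdairuuvaa/ → foegerdaeruuvaa.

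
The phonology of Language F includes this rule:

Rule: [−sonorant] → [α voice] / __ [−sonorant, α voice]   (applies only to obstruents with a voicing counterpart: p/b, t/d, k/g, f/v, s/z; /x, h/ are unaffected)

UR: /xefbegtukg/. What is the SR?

xevbektugg

/f/ precedes the voiced obstruent /b/, so it voices to [v] by assimilation.
/g/ precedes the voiceless obstruent /t/, so it devoices to [k] by assimilation.
/k/ precedes the voiced obstruent /g/, so it voices to [g] by assimilation.
The other instances of /b/, /t/, /g/ do not occur in the required environment and remain unchanged.
Surface form: [xevbektugg].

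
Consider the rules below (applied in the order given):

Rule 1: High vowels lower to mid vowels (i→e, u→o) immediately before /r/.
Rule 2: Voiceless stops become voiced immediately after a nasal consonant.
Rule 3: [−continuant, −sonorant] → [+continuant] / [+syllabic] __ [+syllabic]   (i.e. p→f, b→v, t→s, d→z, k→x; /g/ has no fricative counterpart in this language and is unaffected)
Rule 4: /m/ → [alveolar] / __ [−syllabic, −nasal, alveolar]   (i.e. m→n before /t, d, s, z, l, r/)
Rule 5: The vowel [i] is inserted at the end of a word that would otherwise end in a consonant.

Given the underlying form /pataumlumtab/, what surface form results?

pasaunlundabi

Rule 1 (pre-rhotic lowering): no segment meets the environment; /pataumlumtab/ is unchanged.
Rule 2 (post-nasal voicing): /t/ is a voiceless stop immediately after the nasal /m/, so it voices to [d]. /pataumlumtab/ → pataumlumdab.
Rule 3 (intervocalic spirantization): /t/ is a stop between vowels /a/ and /a/, so it spirantizes to the fricative [s]. /pataumlumdab/ → pasaumlumdab.
Rule 4 (nasal place assimilation): /m/ precedes the alveolar consonant /l/, so it assimilates in place to [n]. /m/ precedes the alveolar consonant /d/, so it assimilates in place to [n]. /pasaumlumdab/ → pasaunlundab.
Rule 5 (final i-epenthesis): the form ends in the consonant /b/, so [i] is inserted word-finally. /pasaunlundab/ → pasaunlundabi.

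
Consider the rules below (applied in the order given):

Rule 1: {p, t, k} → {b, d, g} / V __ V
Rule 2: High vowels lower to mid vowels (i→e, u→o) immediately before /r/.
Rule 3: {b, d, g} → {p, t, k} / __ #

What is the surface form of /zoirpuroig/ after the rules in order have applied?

Rule 1 (intervocalic voicing): no segment meets the environment; /zoirpuroig/ is unchanged.
Rule 2 (pre-rhotic lowering): /i/ is a high vowel immediately before /r/, so it lowers to [e]. /u/ is a high vowel immediately before /r/, so it lowers to [o]. /zoirpuroig/ → zoerporoig.
Rule 3 (final devoicing): /g/ is a voiced stop in word-final position, so it devoices to [k]. /zoerporoig/ → zoerporoik.

zoerporoik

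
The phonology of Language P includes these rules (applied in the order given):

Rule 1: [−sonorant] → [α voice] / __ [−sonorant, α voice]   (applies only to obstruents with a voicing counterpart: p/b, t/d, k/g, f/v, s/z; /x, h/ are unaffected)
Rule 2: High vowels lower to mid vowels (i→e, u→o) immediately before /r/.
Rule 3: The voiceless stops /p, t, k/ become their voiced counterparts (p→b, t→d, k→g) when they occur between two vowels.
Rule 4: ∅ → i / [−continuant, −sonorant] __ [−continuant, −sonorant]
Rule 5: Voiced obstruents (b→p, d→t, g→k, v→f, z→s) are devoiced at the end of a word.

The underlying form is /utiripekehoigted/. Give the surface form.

uderibegehoikitet

Rule 1 (regressive voicing assimilation): /g/ precedes the voiceless obstruent /t/, so it devoices to [k] by assimilation. /utiripekehoigted/ → utiripekehoikted.
Rule 2 (pre-rhotic lowering): /i/ is a high vowel immediately before /r/, so it lowers to [e]. /utiripekehoikted/ → uteripekehoikted.
Rule 3 (intervocalic voicing): /t/ is a voiceless stop between vowels /u/ and /e/, so it voices to [d]. /p/ is a voiceless stop between vowels /i/ and /e/, so it voices to [b]. /k/ is a voiceless stop between vowels /e/ and /e/, so it voices to [g]. /uteripekehoikted/ → uderibegehoikted.
Rule 4 (stop-cluster i-epenthesis): /k/ and /t/ form a stop–stop cluster, so [i] is inserted between them. /uderibegehoikted/ → uderibegehoikited.
Rule 5 (final devoicing): /d/ is a voiced obstruent in word-final position, so it devoices to [t]. /uderibegehoikited/ → uderibegehoikitet.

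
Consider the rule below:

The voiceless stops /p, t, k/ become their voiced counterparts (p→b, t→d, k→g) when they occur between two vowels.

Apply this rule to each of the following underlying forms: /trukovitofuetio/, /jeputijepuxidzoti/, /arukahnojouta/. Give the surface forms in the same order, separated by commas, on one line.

/trukovitofuetio/: /k/ is a voiceless stop between vowels /u/ and /o/, so it voices to [g]. /t/ is a voiceless stop between vowels /i/ and /o/, so it voices to [d]. /t/ is a voiceless stop between vowels /e/ and /i/, so it voices to [d]. → [trugovidofuedio].
/jeputijepuxidzoti/: /p/ is a voiceless stop between vowels /e/ and /u/, so it voices to [b]. /t/ is a voiceless stop between vowels /u/ and /i/, so it voices to [d]. /p/ is a voiceless stop between vowels /e/ and /u/, so it voices to [b]. /t/ is a voiceless stop between vowels /o/ and /i/, so it voices to [d]. → [jebudijebuxidzodi].
/arukahnojouta/: /k/ is a voiceless stop between vowels /u/ and /a/, so it voices to [g]. /t/ is a voiceless stop between vowels /u/ and /a/, so it voices to [d]. → [arugahnojouda].

trugovidofuedio, jebudijebuxidzodi, arugahnojouda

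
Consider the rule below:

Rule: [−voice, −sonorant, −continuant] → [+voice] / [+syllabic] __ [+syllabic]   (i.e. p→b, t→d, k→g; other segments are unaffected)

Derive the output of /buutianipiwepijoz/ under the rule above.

/t/ is a voiceless stop between vowels /u/ and /i/, so it voices to [d].
/p/ is a voiceless stop between vowels /i/ and /i/, so it voices to [b].
/p/ is a voiceless stop between vowels /e/ and /i/, so it voices to [b].
Surface form: [buudianibiwebijoz].

buudianibiwebijoz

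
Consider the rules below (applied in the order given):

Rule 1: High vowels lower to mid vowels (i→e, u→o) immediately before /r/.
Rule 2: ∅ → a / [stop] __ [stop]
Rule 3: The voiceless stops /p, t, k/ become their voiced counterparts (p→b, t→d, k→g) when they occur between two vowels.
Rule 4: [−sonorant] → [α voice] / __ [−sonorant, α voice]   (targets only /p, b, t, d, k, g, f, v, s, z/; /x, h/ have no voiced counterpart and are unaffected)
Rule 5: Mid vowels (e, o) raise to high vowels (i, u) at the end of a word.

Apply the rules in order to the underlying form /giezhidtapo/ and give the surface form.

gieshidadabu

Rule 1 (pre-rhotic lowering): no segment meets the environment; /giezhidtapo/ is unchanged.
Rule 2 (stop-cluster a-epenthesis): /d/ and /t/ form a stop–stop cluster, so [a] is inserted between them. /giezhidtapo/ → giezhidatapo.
Rule 3 (intervocalic voicing): /t/ is a voiceless stop between vowels /a/ and /a/, so it voices to [d]. /p/ is a voiceless stop between vowels /a/ and /o/, so it voices to [b]. /giezhidatapo/ → giezhidadabo.
Rule 4 (regressive voicing assimilation): /z/ precedes the voiceless obstruent /h/, so it devoices to [s] by assimilation. /giezhidadabo/ → gieshidadabo.
Rule 5 (final vowel raising): /o/ is a mid vowel in word-final position, so it raises to [u]. /gieshidadabo/ → gieshidadabu.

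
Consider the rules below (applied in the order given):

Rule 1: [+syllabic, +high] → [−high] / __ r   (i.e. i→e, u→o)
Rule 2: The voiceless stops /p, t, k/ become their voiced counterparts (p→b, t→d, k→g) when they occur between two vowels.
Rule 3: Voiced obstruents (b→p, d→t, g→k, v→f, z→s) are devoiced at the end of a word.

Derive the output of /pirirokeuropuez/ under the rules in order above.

Rule 1 (pre-rhotic lowering): /i/ is a high vowel immediately before /r/, so it lowers to [e]. /i/ is a high vowel immediately before /r/, so it lowers to [e]. /u/ is a high vowel immediately before /r/, so it lowers to [o]. /pirirokeuropuez/ → pererokeoropuez.
Rule 2 (intervocalic voicing): /k/ is a voiceless stop between vowels /o/ and /e/, so it voices to [g]. /p/ is a voiceless stop between vowels /o/ and /u/, so it voices to [b]. /pererokeoropuez/ → pererogeorobuez.
Rule 3 (final devoicing): /z/ is a voiced obstruent in word-final position, so it devoices to [s]. /pererogeorobuez/ → pererogeorobues.

pererogeorobues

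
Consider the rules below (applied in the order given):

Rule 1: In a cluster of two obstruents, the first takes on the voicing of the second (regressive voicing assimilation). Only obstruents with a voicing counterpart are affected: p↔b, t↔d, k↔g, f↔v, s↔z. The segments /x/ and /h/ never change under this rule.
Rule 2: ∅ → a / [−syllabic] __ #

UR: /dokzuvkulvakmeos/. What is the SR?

dogzufkulvakmeosa

Rule 1 (regressive voicing assimilation): /k/ precedes the voiced obstruent /z/, so it voices to [g] by assimilation. /v/ precedes the voiceless obstruent /k/, so it devoices to [f] by assimilation. /dokzuvkulvakmeos/ → dogzufkulvakmeos.
Rule 2 (final a-epenthesis): the form ends in the consonant /s/, so [a] is inserted word-finally. /dogzufkulvakmeos/ → dogzufkulvakmeosa.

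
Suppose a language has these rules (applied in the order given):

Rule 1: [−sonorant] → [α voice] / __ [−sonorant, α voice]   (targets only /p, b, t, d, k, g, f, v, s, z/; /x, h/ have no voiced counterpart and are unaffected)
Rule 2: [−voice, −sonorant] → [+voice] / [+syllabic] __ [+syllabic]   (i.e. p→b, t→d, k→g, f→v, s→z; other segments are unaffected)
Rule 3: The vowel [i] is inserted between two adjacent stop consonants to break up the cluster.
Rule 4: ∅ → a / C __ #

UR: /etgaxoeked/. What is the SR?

Rule 1 (regressive voicing assimilation): /t/ precedes the voiced obstruent /g/, so it voices to [d] by assimilation. /etgaxoeked/ → edgaxoeked.
Rule 2 (intervocalic voicing): /k/ is a voiceless obstruent between vowels /e/ and /e/, so it voices to [g]. /edgaxoeked/ → edgaxoeged.
Rule 3 (stop-cluster i-epenthesis): /d/ and /g/ form a stop–stop cluster, so [i] is inserted between them. /edgaxoeged/ → edigaxoeged.
Rule 4 (final a-epenthesis): the form ends in the consonant /d/, so [a] is inserted word-finally. /edigaxoeged/ → edigaxoegeda.

edigaxoegeda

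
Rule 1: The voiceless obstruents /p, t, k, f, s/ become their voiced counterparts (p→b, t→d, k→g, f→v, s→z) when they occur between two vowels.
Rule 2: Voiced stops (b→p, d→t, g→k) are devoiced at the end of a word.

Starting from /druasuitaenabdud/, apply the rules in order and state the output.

Rule 1 (intervocalic voicing): /s/ is a voiceless obstruent between vowels /a/ and /u/, so it voices to [z]. /t/ is a voiceless obstruent between vowels /i/ and /a/, so it voices to [d]. /druasuitaenabdud/ → druazuidaenabdud.
Rule 2 (final devoicing): /d/ is a voiced stop in word-final position, so it devoices to [t]. /druazuidaenabdud/ → druazuidaenabdut.

druazuidaenabdut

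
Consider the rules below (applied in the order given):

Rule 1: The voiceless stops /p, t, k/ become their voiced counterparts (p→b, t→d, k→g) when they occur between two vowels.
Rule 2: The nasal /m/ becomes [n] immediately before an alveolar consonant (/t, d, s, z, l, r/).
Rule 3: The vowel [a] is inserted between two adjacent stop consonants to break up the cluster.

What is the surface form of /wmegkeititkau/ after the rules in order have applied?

wmegakeiditakau

Rule 1 (intervocalic voicing): /t/ is a voiceless stop between vowels /i/ and /i/, so it voices to [d]. /wmegkeititkau/ → wmegkeiditkau.
Rule 2 (nasal place assimilation): no segment meets the environment; /wmegkeiditkau/ is unchanged.
Rule 3 (stop-cluster a-epenthesis): /g/ and /k/ form a stop–stop cluster, so [a] is inserted between them. /t/ and /k/ form a stop–stop cluster, so [a] is inserted between them. /wmegkeiditkau/ → wmegakeiditakau.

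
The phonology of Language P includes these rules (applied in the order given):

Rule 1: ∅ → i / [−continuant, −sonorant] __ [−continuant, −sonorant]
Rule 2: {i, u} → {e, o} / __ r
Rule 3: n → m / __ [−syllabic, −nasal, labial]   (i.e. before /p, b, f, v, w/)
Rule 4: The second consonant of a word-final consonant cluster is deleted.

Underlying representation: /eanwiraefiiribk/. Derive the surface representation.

eamweraefieribik

Rule 1 (stop-cluster i-epenthesis): /b/ and /k/ form a stop–stop cluster, so [i] is inserted between them. /eanwiraefiiribk/ → eanwiraefiiribik.
Rule 2 (pre-rhotic lowering): /i/ is a high vowel immediately before /r/, so it lowers to [e]. /i/ is a high vowel immediately before /r/, so it lowers to [e]. /eanwiraefiiribik/ → eanweraefieribik.
Rule 3 (nasal place assimilation): /n/ precedes the labial consonant /w/, so it assimilates in place to [m]. /eanweraefieribik/ → eamweraefieribik.
Rule 4 (final cluster simplification): no segment meets the environment; /eamweraefieribik/ is unchanged.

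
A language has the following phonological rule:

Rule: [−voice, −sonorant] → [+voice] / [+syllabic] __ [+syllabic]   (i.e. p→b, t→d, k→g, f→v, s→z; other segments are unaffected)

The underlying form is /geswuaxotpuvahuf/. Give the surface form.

No segment of /geswuaxotpuvahuf/ meets the structural description of the rule, so the form surfaces unchanged.

geswuaxotpuvahuf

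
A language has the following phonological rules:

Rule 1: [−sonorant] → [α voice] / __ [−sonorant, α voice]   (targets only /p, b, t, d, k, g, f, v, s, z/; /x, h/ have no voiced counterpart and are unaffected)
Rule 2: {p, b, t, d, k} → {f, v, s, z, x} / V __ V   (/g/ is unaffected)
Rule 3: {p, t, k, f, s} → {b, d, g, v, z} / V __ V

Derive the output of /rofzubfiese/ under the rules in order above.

Rule 1 (regressive voicing assimilation): /f/ precedes the voiced obstruent /z/, so it voices to [v] by assimilation. /b/ precedes the voiceless obstruent /f/, so it devoices to [p] by assimilation. /rofzubfiese/ → rovzupfiese.
Rule 2 (intervocalic spirantization): no segment meets the environment; /rovzupfiese/ is unchanged.
Rule 3 (intervocalic voicing): /s/ is a voiceless obstruent between vowels /e/ and /e/, so it voices to [z]. /rovzupfiese/ → rovzupfieze.

rovzupfieze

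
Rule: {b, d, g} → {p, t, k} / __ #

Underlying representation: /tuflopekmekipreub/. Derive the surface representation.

/b/ is a voiced stop in word-final position, so it devoices to [p].
Surface form: [tuflopekmekipreup].

tuflopekmekipreup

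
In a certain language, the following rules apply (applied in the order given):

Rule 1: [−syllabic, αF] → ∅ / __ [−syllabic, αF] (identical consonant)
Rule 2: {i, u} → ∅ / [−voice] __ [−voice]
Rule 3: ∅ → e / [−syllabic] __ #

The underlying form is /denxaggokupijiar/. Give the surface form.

denxagokpijiare

Rule 1 (degemination): /gg/ is a geminate; the first /g/ deletes. /denxaggokupijiar/ → denxagokupijiar.
Rule 2 (high vowel syncope): /u/ is a high vowel flanked by voiceless consonants /k/ and /p/, so it deletes. /denxagokupijiar/ → denxagokpijiar.
Rule 3 (final e-epenthesis): the form ends in the consonant /r/, so [e] is inserted word-finally. /denxagokpijiar/ → denxagokpijiare.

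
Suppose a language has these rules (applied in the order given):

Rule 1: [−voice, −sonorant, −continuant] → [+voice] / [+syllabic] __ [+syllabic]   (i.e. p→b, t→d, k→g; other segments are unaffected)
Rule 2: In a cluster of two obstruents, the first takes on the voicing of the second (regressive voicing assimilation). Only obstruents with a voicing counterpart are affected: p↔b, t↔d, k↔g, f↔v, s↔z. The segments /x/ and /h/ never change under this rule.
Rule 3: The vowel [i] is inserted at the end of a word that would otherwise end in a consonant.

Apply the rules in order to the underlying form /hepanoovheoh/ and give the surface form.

Rule 1 (intervocalic voicing): /p/ is a voiceless stop between vowels /e/ and /a/, so it voices to [b]. /hepanoovheoh/ → hebanoovheoh.
Rule 2 (regressive voicing assimilation): /v/ precedes the voiceless obstruent /h/, so it devoices to [f] by assimilation. /hebanoovheoh/ → hebanoofheoh.
Rule 3 (final i-epenthesis): the form ends in the consonant /h/, so [i] is inserted word-finally. /hebanoofheoh/ → hebanoofheohi.

hebanoofheohi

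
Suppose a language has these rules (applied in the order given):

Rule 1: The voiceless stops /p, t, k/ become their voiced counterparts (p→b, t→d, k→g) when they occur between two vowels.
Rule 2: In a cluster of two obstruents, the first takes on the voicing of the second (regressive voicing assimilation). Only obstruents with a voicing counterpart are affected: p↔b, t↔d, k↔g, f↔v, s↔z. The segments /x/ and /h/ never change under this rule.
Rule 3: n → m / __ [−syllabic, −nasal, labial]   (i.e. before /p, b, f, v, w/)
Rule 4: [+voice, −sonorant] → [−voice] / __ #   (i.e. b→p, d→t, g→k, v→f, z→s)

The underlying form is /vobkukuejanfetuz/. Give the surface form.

vopkuguejamfedus

Rule 1 (intervocalic voicing): /k/ is a voiceless stop between vowels /u/ and /u/, so it voices to [g]. /t/ is a voiceless stop between vowels /e/ and /u/, so it voices to [d]. /vobkukuejanfetuz/ → vobkuguejanfeduz.
Rule 2 (regressive voicing assimilation): /b/ precedes the voiceless obstruent /k/, so it devoices to [p] by assimilation. /vobkuguejanfeduz/ → vopkuguejanfeduz.
Rule 3 (nasal place assimilation): /n/ precedes the labial consonant /f/, so it assimilates in place to [m]. /vopkuguejanfeduz/ → vopkuguejamfeduz.
Rule 4 (final devoicing): /z/ is a voiced obstruent in word-final position, so it devoices to [s]. /vopkuguejamfeduz/ → vopkuguejamfedus.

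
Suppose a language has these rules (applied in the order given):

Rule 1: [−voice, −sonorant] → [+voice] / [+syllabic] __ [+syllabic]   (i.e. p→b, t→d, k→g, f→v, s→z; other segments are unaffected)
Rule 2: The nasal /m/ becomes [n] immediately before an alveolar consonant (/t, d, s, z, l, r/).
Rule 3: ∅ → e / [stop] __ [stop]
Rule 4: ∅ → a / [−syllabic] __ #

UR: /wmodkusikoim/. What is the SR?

wmodekuzigoima

Rule 1 (intervocalic voicing): /s/ is a voiceless obstruent between vowels /u/ and /i/, so it voices to [z]. /k/ is a voiceless obstruent between vowels /i/ and /o/, so it voices to [g]. /wmodkusikoim/ → wmodkuzigoim.
Rule 2 (nasal place assimilation): no segment meets the environment; /wmodkuzigoim/ is unchanged.
Rule 3 (stop-cluster e-epenthesis): /d/ and /k/ form a stop–stop cluster, so [e] is inserted between them. /wmodkuzigoim/ → wmodekuzigoim.
Rule 4 (final a-epenthesis): the form ends in the consonant /m/, so [a] is inserted word-finally. /wmodekuzigoim/ → wmodekuzigoima.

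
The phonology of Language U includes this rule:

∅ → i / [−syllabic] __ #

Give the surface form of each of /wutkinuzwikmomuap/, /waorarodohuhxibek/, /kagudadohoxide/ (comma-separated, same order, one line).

wutkinuzwikmomuapi, waorarodohuhxibeki, kagudadohoxide

/wutkinuzwikmomuap/: the form ends in the consonant /p/, so [i] is inserted word-finally. → [wutkinuzwikmomuapi].
/waorarodohuhxibek/: the form ends in the consonant /k/, so [i] is inserted word-finally. → [waorarodohuhxibeki].
/kagudadohoxide/: the rule's environment is not met; surfaces unchanged as [kagudadohoxide].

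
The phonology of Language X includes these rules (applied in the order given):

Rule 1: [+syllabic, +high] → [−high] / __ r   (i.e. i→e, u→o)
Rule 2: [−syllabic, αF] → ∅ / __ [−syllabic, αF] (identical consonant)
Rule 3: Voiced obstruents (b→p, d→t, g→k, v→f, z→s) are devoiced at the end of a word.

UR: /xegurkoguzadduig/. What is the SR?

Rule 1 (pre-rhotic lowering): /u/ is a high vowel immediately before /r/, so it lowers to [o]. /xegurkoguzadduig/ → xegorkoguzadduig.
Rule 2 (degemination): /dd/ is a geminate; the first /d/ deletes. /xegorkoguzadduig/ → xegorkoguzaduig.
Rule 3 (final devoicing): /g/ is a voiced obstruent in word-final position, so it devoices to [k]. /xegorkoguzaduig/ → xegorkoguzaduik.

xegorkoguzaduik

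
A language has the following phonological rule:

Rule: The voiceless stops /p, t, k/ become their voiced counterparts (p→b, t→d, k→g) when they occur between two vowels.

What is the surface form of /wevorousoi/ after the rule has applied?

No segment of /wevorousoi/ meets the structural description of the rule, so the form surfaces unchanged.

wevorousoi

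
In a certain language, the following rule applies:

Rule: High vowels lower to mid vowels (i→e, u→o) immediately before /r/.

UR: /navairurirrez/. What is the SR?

navaerorerrez

/i/ is a high vowel immediately before /r/, so it lowers to [e].
/u/ is a high vowel immediately before /r/, so it lowers to [o].
/i/ is a high vowel immediately before /r/, so it lowers to [e].
Surface form: [navaerorerrez].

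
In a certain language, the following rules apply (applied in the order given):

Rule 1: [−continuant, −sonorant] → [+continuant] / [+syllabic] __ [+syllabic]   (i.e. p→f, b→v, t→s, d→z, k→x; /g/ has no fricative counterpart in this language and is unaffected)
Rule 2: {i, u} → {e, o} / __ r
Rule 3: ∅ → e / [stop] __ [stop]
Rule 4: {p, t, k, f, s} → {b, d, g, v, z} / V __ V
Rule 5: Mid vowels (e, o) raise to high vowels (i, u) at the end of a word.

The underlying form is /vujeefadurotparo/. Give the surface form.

vujeevazorodebaru

Rule 1 (intervocalic spirantization): /d/ is a stop between vowels /a/ and /u/, so it spirantizes to the fricative [z]. /vujeefadurotparo/ → vujeefazurotparo.
Rule 2 (pre-rhotic lowering): /u/ is a high vowel immediately before /r/, so it lowers to [o]. /vujeefazurotparo/ → vujeefazorotparo.
Rule 3 (stop-cluster e-epenthesis): /t/ and /p/ form a stop–stop cluster, so [e] is inserted between them. /vujeefazorotparo/ → vujeefazoroteparo.
Rule 4 (intervocalic voicing): /f/ is a voiceless obstruent between vowels /e/ and /a/, so it voices to [v]. /t/ is a voiceless obstruent between vowels /o/ and /e/, so it voices to [d]. /p/ is a voiceless obstruent between vowels /e/ and /a/, so it voices to [b]. /vujeefazoroteparo/ → vujeevazorodebaro.
Rule 5 (final vowel raising): /o/ is a mid vowel in word-final position, so it raises to [u]. /vujeevazorodebaro/ → vujeevazorodebaru.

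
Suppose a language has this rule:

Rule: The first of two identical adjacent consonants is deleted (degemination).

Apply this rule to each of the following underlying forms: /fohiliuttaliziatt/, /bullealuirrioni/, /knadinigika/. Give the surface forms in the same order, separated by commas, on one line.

fohiliutaliziat, bulealuirioni, knadinigika

/fohiliuttaliziatt/: /tt/ is a geminate; the first /t/ deletes. /tt/ is a geminate; the first /t/ deletes. → [fohiliutaliziat].
/bullealuirrioni/: /ll/ is a geminate; the first /l/ deletes. /rr/ is a geminate; the first /r/ deletes. → [bulealuirioni].
/knadinigika/: the rule's environment is not met; surfaces unchanged as [knadinigika].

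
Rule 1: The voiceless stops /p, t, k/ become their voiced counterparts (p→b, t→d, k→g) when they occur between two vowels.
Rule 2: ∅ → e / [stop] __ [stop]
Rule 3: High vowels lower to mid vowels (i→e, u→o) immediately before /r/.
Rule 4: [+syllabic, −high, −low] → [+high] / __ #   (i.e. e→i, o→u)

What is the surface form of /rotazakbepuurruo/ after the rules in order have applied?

rodazakebebuorruu

Rule 1 (intervocalic voicing): /t/ is a voiceless stop between vowels /o/ and /a/, so it voices to [d]. /p/ is a voiceless stop between vowels /e/ and /u/, so it voices to [b]. /rotazakbepuurruo/ → rodazakbebuurruo.
Rule 2 (stop-cluster e-epenthesis): /k/ and /b/ form a stop–stop cluster, so [e] is inserted between them. /rodazakbebuurruo/ → rodazakebebuurruo.
Rule 3 (pre-rhotic lowering): /u/ is a high vowel immediately before /r/, so it lowers to [o]. /rodazakebebuurruo/ → rodazakebebuorruo.
Rule 4 (final vowel raising): /o/ is a mid vowel in word-final position, so it raises to [u]. /rodazakebebuorruo/ → rodazakebebuorruu.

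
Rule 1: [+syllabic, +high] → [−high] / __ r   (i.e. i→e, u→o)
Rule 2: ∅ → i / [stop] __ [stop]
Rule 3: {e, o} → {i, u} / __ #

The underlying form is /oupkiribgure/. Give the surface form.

Rule 1 (pre-rhotic lowering): /i/ is a high vowel immediately before /r/, so it lowers to [e]. /u/ is a high vowel immediately before /r/, so it lowers to [o]. /oupkiribgure/ → oupkeribgore.
Rule 2 (stop-cluster i-epenthesis): /p/ and /k/ form a stop–stop cluster, so [i] is inserted between them. /b/ and /g/ form a stop–stop cluster, so [i] is inserted between them. /oupkeribgore/ → oupikeribigore.
Rule 3 (final vowel raising): /e/ is a mid vowel in word-final position, so it raises to [i]. /oupikeribigore/ → oupikeribigori.

oupikeribigori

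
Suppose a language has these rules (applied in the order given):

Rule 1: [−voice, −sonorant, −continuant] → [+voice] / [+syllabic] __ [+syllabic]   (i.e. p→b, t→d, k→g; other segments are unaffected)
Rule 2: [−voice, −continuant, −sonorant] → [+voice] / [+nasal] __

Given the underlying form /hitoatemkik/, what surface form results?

hidoademgik

Rule 1 (intervocalic voicing): /t/ is a voiceless stop between vowels /i/ and /o/, so it voices to [d]. /t/ is a voiceless stop between vowels /a/ and /e/, so it voices to [d]. /hitoatemkik/ → hidoademkik.
Rule 2 (post-nasal voicing): /k/ is a voiceless stop immediately after the nasal /m/, so it voices to [g]. /hidoademkik/ → hidoademgik.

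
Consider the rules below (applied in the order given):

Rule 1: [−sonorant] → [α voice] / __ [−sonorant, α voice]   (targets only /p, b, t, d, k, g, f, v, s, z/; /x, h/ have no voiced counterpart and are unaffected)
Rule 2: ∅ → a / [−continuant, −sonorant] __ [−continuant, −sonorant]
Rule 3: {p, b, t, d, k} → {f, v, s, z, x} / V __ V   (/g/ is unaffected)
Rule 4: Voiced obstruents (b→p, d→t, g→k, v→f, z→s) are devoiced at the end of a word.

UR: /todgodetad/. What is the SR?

tozagozesat

Rule 1 (regressive voicing assimilation): no segment meets the environment; /todgodetad/ is unchanged.
Rule 2 (stop-cluster a-epenthesis): /d/ and /g/ form a stop–stop cluster, so [a] is inserted between them. /todgodetad/ → todagodetad.
Rule 3 (intervocalic spirantization): /d/ is a stop between vowels /o/ and /a/, so it spirantizes to the fricative [z]. /d/ is a stop between vowels /o/ and /e/, so it spirantizes to the fricative [z]. /t/ is a stop between vowels /e/ and /a/, so it spirantizes to the fricative [s]. /todagodetad/ → tozagozesad.
Rule 4 (final devoicing): /d/ is a voiced obstruent in word-final position, so it devoices to [t]. /tozagozesad/ → tozagozesat.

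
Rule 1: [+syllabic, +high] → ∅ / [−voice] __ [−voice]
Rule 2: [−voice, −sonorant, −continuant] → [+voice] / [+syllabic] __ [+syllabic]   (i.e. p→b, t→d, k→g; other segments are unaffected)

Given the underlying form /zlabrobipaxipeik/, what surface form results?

zlabrobibaxpeik

Rule 1 (high vowel syncope): /i/ is a high vowel flanked by voiceless consonants /x/ and /p/, so it deletes. /zlabrobipaxipeik/ → zlabrobipaxpeik.
Rule 2 (intervocalic voicing): /p/ is a voiceless stop between vowels /i/ and /a/, so it voices to [b]. /zlabrobipaxpeik/ → zlabrobibaxpeik.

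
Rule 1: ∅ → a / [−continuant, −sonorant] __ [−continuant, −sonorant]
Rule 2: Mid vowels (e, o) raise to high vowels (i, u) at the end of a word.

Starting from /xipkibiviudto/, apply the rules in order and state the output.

Rule 1 (stop-cluster a-epenthesis): /p/ and /k/ form a stop–stop cluster, so [a] is inserted between them. /d/ and /t/ form a stop–stop cluster, so [a] is inserted between them. /xipkibiviudto/ → xipakibiviudato.
Rule 2 (final vowel raising): /o/ is a mid vowel in word-final position, so it raises to [u]. /xipakibiviudato/ → xipakibiviudatu.

xipakibiviudatu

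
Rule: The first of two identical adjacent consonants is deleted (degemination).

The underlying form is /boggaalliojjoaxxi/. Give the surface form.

bogaaliojoaxi

/gg/ is a geminate; the first /g/ deletes.
/ll/ is a geminate; the first /l/ deletes.
/jj/ is a geminate; the first /j/ deletes.
/xx/ is a geminate; the first /x/ deletes.
The other instances of /b/, /g/, /l/, /j/, /x/ do not occur in the required environment and remain unchanged.
Surface form: [bogaaliojoaxi].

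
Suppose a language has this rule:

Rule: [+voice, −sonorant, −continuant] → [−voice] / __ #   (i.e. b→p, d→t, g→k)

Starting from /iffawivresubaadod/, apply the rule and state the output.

iffawivresubaadot

Scanning /iffawivresubaadod/: /b/ at position 12 is not in the conditioning environment; /d/ at position 15 is not in the conditioning environment; /d/ is a voiced stop in word-final position, so it devoices to [t].
Result: [iffawivresubaadot].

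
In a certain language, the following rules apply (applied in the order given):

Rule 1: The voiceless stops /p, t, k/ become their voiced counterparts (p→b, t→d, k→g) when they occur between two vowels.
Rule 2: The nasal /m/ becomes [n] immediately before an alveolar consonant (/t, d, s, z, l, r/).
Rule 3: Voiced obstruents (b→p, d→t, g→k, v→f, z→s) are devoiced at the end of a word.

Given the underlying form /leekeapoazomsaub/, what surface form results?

leegeaboazonsaup

Rule 1 (intervocalic voicing): /k/ is a voiceless stop between vowels /e/ and /e/, so it voices to [g]. /p/ is a voiceless stop between vowels /a/ and /o/, so it voices to [b]. /leekeapoazomsaub/ → leegeaboazomsaub.
Rule 2 (nasal place assimilation): /m/ precedes the alveolar consonant /s/, so it assimilates in place to [n]. /leegeaboazomsaub/ → leegeaboazonsaub.
Rule 3 (final devoicing): /b/ is a voiced obstruent in word-final position, so it devoices to [p]. /leegeaboazonsaub/ → leegeaboazonsaup.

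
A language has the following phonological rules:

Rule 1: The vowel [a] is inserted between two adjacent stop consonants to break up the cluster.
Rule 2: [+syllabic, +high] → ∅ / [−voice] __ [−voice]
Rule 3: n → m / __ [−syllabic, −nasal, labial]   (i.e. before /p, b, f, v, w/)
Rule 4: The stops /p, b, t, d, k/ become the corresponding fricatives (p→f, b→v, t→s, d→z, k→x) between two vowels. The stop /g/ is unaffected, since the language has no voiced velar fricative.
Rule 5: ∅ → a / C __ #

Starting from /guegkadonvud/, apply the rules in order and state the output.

guegaxazomvuda

Rule 1 (stop-cluster a-epenthesis): /g/ and /k/ form a stop–stop cluster, so [a] is inserted between them. /guegkadonvud/ → guegakadonvud.
Rule 2 (high vowel syncope): no segment meets the environment; /guegakadonvud/ is unchanged.
Rule 3 (nasal place assimilation): /n/ precedes the labial consonant /v/, so it assimilates in place to [m]. /guegakadonvud/ → guegakadomvud.
Rule 4 (intervocalic spirantization): /k/ is a stop between vowels /a/ and /a/, so it spirantizes to the fricative [x]. /d/ is a stop between vowels /a/ and /o/, so it spirantizes to the fricative [z]. /guegakadomvud/ → guegaxazomvud.
Rule 5 (final a-epenthesis): the form ends in the consonant /d/, so [a] is inserted word-finally. /guegaxazomvud/ → guegaxazomvuda.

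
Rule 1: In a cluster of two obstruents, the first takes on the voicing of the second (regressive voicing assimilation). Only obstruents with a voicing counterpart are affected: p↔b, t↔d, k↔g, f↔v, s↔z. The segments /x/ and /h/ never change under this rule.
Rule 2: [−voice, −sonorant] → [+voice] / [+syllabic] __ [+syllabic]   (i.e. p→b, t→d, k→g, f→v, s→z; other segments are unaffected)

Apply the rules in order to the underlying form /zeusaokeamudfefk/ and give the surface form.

Rule 1 (regressive voicing assimilation): /d/ precedes the voiceless obstruent /f/, so it devoices to [t] by assimilation. /zeusaokeamudfefk/ → zeusaokeamutfefk.
Rule 2 (intervocalic voicing): /s/ is a voiceless obstruent between vowels /u/ and /a/, so it voices to [z]. /k/ is a voiceless obstruent between vowels /o/ and /e/, so it voices to [g]. /zeusaokeamutfefk/ → zeuzaogeamutfefk.

zeuzaogeamutfefk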